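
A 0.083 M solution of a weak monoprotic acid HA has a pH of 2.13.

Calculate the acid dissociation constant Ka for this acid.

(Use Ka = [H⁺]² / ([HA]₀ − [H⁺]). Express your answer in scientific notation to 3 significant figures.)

[H⁺] = 10^(−pH) = 10^(−2.13) = 7.413e-03 M. For HA ⇌ H⁺ + A⁻, Ka = [H⁺][A⁻]/[HA] = [H⁺]² / ([HA]₀ − [H⁺]) = (7.413e-03)² / (0.083 − 7.413e-03) = 7.27e-04.

K_a = 7.27e-04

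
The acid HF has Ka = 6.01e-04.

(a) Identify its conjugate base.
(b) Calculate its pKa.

(a) The conjugate base is formed by removing one H⁺ from HF, giving F⁻. (b) pKa = -log(Ka) = -log(6.01e-04) = 3.22.

Conjugate base: F⁻; pK_a = 3.22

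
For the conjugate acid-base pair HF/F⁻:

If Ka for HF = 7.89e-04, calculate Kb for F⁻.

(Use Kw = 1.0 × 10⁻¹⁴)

For a conjugate pair Ka × Kb = Kw, so Kb = Kw/Ka = 1.0 × 10⁻¹⁴ / 7.89e-04 = 1.27e-11.

K_b = 1.27e-11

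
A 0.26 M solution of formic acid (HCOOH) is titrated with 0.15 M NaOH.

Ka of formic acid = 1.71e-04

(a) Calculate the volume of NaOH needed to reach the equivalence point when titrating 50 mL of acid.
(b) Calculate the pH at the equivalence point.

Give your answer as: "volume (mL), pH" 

moles acid = 0.26 × 50/1000 = 0.013 mol; V_base = moles/0.15 × 1000 = 86.7 mL. At equivalence only the conjugate base is present: [A⁻] = 0.013/0.137 = 9.5122e-02 M. Kb = Kw/Ka = 5.85e-11; [OH⁻] = √(Kb × [A⁻]) = 2.3585e-06; pOH = 5.63; pH = 14 - pOH = 8.37.

V = 86.7 mL, pH = 8.37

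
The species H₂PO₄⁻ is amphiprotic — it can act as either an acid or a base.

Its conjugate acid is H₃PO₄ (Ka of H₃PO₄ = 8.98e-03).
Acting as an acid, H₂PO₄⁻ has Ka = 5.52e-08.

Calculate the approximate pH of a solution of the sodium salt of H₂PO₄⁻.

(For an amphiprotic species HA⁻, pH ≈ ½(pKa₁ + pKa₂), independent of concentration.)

pKa₁ = -log(8.98e-03) = 2.05; pKa₂ = -log(5.52e-08) = 7.26. For an amphiprotic species, pH ≈ ½(pKa₁ + pKa₂) = ½(2.05 + 7.26) = 4.65.

pH = 4.65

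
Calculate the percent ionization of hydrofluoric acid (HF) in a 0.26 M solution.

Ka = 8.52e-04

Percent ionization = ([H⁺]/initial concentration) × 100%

Using Ka equilibrium: x² + Ka×x - Ka×C = 0. Solving: [H⁺] = 1.4464e-02. Percent = (1.4464e-02/0.26) × 100

Percent ionization = 5.56%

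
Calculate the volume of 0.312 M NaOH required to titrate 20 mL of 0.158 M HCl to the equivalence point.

At equivalence: moles acid = moles base. moles HCl = 0.158 × 20/1000 = 0.00316 mol. V_base = moles / 0.312 × 1000 = 10.1 mL.

V_{base} = 10.1 mL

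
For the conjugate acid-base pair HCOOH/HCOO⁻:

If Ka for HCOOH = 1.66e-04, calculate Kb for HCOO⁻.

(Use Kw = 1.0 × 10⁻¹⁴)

For a conjugate pair Ka × Kb = Kw, so Kb = Kw/Ka = 1.0 × 10⁻¹⁴ / 1.66e-04 = 6.02e-11.

K_b = 6.02e-11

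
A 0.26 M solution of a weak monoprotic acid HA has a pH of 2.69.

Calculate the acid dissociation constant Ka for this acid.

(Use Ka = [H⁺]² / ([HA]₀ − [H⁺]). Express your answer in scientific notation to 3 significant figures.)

[H⁺] = 10^(−pH) = 10^(−2.69) = 2.042e-03 M. For HA ⇌ H⁺ + A⁻, Ka = [H⁺][A⁻]/[HA] = [H⁺]² / ([HA]₀ − [H⁺]) = (2.042e-03)² / (0.26 − 2.042e-03) = 1.62e-05.

K_a = 1.62e-05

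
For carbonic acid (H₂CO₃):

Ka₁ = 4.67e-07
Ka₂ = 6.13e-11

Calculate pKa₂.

pKa₂ = -log(Ka₂) = -log(6.13e-11) = 10.21.

pK_{a2} = 10.21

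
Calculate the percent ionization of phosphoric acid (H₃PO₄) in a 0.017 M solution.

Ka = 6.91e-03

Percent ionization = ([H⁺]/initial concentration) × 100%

Using Ka equilibrium: x² + Ka×x - Ka×C = 0. Solving: [H⁺] = 7.9207e-03. Percent = (7.9207e-03/0.017) × 100

Percent ionization = 46.6%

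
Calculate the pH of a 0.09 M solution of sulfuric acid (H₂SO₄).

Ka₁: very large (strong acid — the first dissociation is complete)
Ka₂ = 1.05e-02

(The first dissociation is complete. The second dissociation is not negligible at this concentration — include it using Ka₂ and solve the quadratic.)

First dissociation is complete: [H⁺]₀ = [HSO₄⁻]₀ = C = 0.09 M. Second dissociation HSO₄⁻ ⇌ H⁺ + SO₄²⁻: let x = [SO₄²⁻]. Ka₂ = (C + x)·x / (C − x) = 1.05e-02 → x² + (C + Ka₂)·x − Ka₂·C = 0 → x² + 0.10050·x − 9.450e-04 = 0. x = (−0.10050 + √(0.10050² + 4 × 9.450e-04)) / 2 = 8.6572e-03 M. [H⁺] = C + x = 0.09 + 8.6572e-03 = 9.8657e-02 M. pH = -log(9.8657e-02) = 1.01.

pH = 1.01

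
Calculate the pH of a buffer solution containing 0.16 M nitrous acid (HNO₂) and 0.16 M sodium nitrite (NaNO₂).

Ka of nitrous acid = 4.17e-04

pKa = -log(4.17e-04) = 3.38. pH = pKa + log([A⁻]/[HA]) = 3.38 + log(0.16/0.16)

pH = 3.38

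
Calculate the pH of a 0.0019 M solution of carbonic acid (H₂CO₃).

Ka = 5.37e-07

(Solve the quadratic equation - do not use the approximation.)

x² + Ka×x - Ka×C = 0. Using quadratic formula: [H⁺] = 3.1675e-05

pH = 4.50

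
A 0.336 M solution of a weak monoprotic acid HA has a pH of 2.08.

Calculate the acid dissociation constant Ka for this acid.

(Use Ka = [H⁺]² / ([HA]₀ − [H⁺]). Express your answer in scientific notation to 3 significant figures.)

[H⁺] = 10^(−pH) = 10^(−2.08) = 8.318e-03 M. For HA ⇌ H⁺ + A⁻, Ka = [H⁺][A⁻]/[HA] = [H⁺]² / ([HA]₀ − [H⁺]) = (8.318e-03)² / (0.336 − 8.318e-03) = 2.11e-04.

K_a = 2.11e-04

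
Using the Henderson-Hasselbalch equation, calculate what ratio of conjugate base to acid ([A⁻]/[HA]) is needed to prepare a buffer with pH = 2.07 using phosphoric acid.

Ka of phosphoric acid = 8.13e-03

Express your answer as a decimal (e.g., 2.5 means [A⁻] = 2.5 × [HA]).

pKa = -log(8.13e-03) = 2.0899. pH = pKa + log([A⁻]/[HA]), so log([A⁻]/[HA]) = pH − pKa = 2.07 − 2.0899 = -0.0199. [A⁻]/[HA] = 10^(-0.0199) = 0.955

[A⁻]/[HA] = 0.955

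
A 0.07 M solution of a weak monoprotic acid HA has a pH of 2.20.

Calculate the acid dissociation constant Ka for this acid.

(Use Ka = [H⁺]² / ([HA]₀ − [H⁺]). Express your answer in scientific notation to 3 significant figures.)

[H⁺] = 10^(−pH) = 10^(−2.20) = 6.310e-03 M. For HA ⇌ H⁺ + A⁻, Ka = [H⁺][A⁻]/[HA] = [H⁺]² / ([HA]₀ − [H⁺]) = (6.310e-03)² / (0.07 − 6.310e-03) = 6.25e-04.

K_a = 6.25e-04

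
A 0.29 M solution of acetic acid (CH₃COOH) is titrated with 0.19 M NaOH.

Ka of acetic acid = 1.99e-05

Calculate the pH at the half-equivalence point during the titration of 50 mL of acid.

At half-equivalence [HA] = [A⁻], so Henderson-Hasselbalch gives pH = pKa = -log(1.99e-05) = 4.70.

pH = pKa = 4.70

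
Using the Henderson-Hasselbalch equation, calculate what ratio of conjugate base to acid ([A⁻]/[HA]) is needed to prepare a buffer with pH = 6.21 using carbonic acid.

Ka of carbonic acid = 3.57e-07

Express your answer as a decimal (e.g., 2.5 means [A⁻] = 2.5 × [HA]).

pKa = -log(3.57e-07) = 6.4473. pH = pKa + log([A⁻]/[HA]), so log([A⁻]/[HA]) = pH − pKa = 6.21 − 6.4473 = -0.2373. [A⁻]/[HA] = 10^(-0.2373) = 0.579

[A⁻]/[HA] = 0.579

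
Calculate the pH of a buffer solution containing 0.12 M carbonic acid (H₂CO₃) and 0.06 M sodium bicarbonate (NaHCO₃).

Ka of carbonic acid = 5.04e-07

pKa = -log(5.04e-07) = 6.30. pH = pKa + log([A⁻]/[HA]) = 6.30 + log(0.06/0.12)

pH = 6.00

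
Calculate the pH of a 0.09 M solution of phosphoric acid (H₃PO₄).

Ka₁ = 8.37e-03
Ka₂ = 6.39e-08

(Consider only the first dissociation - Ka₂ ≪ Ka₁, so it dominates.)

First dissociation dominates. From Ka₁ = [H⁺][HA⁻]/[H₂A], x² + Ka₁·x − Ka₁·C = 0 with C = 0.09 M and Ka₁ = 8.37e-03. Solving: [H⁺] = (−Ka₁ + √(Ka₁² + 4·Ka₁·C)) / 2 = 2.3579e-02 M. pH = -log(2.3579e-02) = 1.63.

pH = 1.63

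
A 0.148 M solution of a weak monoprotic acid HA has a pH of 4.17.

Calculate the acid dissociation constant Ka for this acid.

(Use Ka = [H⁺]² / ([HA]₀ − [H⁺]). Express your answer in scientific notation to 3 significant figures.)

[H⁺] = 10^(−pH) = 10^(−4.17) = 6.761e-05 M. For HA ⇌ H⁺ + A⁻, Ka = [H⁺][A⁻]/[HA] = [H⁺]² / ([HA]₀ − [H⁺]) = (6.761e-05)² / (0.148 − 6.761e-05) = 3.09e-08.

K_a = 3.09e-08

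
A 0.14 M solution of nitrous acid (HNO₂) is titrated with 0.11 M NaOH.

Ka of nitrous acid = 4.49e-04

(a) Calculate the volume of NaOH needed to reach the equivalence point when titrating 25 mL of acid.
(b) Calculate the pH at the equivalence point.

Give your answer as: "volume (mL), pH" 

moles acid = 0.14 × 25/1000 = 0.0035 mol; V_base = moles/0.11 × 1000 = 31.8 mL. At equivalence only the conjugate base is present: [A⁻] = 0.0035/0.057 = 6.1600e-02 M. Kb = Kw/Ka = 2.23e-11; [OH⁻] = √(Kb × [A⁻]) = 1.1713e-06; pOH = 5.93; pH = 14 - pOH = 8.07.

V = 31.8 mL, pH = 8.07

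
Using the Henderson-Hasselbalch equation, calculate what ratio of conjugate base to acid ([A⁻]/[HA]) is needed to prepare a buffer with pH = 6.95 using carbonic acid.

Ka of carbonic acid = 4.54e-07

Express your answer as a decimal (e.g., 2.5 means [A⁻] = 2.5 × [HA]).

pKa = -log(4.54e-07) = 6.3429. pH = pKa + log([A⁻]/[HA]), so log([A⁻]/[HA]) = pH − pKa = 6.95 − 6.3429 = 0.6071. [A⁻]/[HA] = 10^(0.6071) = 4.05

[A⁻]/[HA] = 4.05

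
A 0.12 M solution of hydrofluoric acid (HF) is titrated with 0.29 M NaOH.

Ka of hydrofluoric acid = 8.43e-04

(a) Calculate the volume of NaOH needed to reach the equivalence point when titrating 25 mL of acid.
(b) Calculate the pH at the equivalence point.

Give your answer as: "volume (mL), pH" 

moles acid = 0.12 × 25/1000 = 0.003 mol; V_base = moles/0.29 × 1000 = 10.3 mL. At equivalence only the conjugate base is present: [A⁻] = 0.003/0.035 = 8.4878e-02 M. Kb = Kw/Ka = 1.19e-11; [OH⁻] = √(Kb × [A⁻]) = 1.0034e-06; pOH = 6.00; pH = 14 - pOH = 8.00.

V = 10.3 mL, pH = 8.00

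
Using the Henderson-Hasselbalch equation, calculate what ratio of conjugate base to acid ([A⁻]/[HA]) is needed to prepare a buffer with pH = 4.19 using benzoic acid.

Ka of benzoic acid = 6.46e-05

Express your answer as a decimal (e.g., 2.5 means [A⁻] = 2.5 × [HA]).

pKa = -log(6.46e-05) = 4.1898. pH = pKa + log([A⁻]/[HA]), so log([A⁻]/[HA]) = pH − pKa = 4.19 − 4.1898 = 0.0002. [A⁻]/[HA] = 10^(0.0002) = 1.00

[A⁻]/[HA] = 1.00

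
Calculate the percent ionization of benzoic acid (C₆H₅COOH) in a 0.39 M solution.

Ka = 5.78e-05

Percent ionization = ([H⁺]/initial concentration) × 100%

Using Ka equilibrium: x² + Ka×x - Ka×C = 0. Solving: [H⁺] = 4.7190e-03. Percent = (4.7190e-03/0.39) × 100

Percent ionization = 1.21%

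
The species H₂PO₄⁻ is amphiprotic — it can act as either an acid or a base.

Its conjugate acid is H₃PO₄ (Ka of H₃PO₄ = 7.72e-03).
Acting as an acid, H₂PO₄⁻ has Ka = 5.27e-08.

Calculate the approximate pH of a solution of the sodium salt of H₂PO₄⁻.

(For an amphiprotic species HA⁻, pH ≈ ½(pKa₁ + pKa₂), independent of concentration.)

pKa₁ = -log(7.72e-03) = 2.11; pKa₂ = -log(5.27e-08) = 7.28. For an amphiprotic species, pH ≈ ½(pKa₁ + pKa₂) = ½(2.11 + 7.28) = 4.70.

pH = 4.70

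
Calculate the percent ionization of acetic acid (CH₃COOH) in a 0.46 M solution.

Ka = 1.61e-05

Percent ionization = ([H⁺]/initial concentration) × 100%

Using Ka equilibrium: x² + Ka×x - Ka×C = 0. Solving: [H⁺] = 2.7134e-03. Percent = (2.7134e-03/0.46) × 100

Percent ionization = 0.59%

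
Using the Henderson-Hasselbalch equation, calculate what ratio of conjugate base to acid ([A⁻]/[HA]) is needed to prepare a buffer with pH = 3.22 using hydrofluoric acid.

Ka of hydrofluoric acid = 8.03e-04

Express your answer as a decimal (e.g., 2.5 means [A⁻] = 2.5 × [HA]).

pKa = -log(8.03e-04) = 3.0953. pH = pKa + log([A⁻]/[HA]), so log([A⁻]/[HA]) = pH − pKa = 3.22 − 3.0953 = 0.1247. [A⁻]/[HA] = 10^(0.1247) = 1.33

[A⁻]/[HA] = 1.33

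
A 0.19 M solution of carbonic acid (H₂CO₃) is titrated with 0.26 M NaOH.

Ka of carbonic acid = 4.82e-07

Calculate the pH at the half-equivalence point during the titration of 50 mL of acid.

At half-equivalence [HA] = [A⁻], so Henderson-Hasselbalch gives pH = pKa = -log(4.82e-07) = 6.32.

pH = pKa = 6.32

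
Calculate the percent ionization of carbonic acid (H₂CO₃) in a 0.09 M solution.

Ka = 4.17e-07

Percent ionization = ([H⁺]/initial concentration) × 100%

Using Ka equilibrium: x² + Ka×x - Ka×C = 0. Solving: [H⁺] = 1.9352e-04. Percent = (1.9352e-04/0.09) × 100

Percent ionization = 0.215%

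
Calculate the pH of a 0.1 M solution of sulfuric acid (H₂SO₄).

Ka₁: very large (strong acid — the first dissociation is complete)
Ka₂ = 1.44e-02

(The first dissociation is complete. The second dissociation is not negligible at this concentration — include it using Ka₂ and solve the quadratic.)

First dissociation is complete: [H⁺]₀ = [HSO₄⁻]₀ = C = 0.1 M. Second dissociation HSO₄⁻ ⇌ H⁺ + SO₄²⁻: let x = [SO₄²⁻]. Ka₂ = (C + x)·x / (C − x) = 1.44e-02 → x² + (C + Ka₂)·x − Ka₂·C = 0 → x² + 0.11440·x − 1.440e-03 = 0. x = (−0.11440 + √(0.11440² + 4 × 1.440e-03)) / 2 = 1.1443e-02 M. [H⁺] = C + x = 0.1 + 1.1443e-02 = 1.1144e-01 M. pH = -log(1.1144e-01) = 0.95.

pH = 0.95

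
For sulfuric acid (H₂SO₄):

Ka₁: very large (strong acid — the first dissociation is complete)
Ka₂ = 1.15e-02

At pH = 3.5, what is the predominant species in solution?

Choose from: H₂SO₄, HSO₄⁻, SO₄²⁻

The first dissociation is complete, so H₂SO₄ itself is never the predominant species in water; pKa₂ = -log(1.15e-02) = 1.94. For a polyprotic acid the predominant species crosses at each pKa: below pKa_n the protonated form dominates, above it the deprotonated form does. At pH = 3.5, the predominant species is SO₄²⁻.

SO₄²⁻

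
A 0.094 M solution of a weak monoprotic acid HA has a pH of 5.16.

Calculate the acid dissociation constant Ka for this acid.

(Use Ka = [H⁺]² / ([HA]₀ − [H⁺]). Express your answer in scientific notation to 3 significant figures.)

[H⁺] = 10^(−pH) = 10^(−5.16) = 6.918e-06 M. For HA ⇌ H⁺ + A⁻, Ka = [H⁺][A⁻]/[HA] = [H⁺]² / ([HA]₀ − [H⁺]) = (6.918e-06)² / (0.094 − 6.918e-06) = 5.09e-10.

K_a = 5.09e-10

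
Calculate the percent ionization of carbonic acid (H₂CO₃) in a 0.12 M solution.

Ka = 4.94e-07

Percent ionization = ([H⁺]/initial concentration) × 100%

Using Ka equilibrium: x² + Ka×x - Ka×C = 0. Solving: [H⁺] = 2.4323e-04. Percent = (2.4323e-04/0.12) × 100

Percent ionization = 0.203%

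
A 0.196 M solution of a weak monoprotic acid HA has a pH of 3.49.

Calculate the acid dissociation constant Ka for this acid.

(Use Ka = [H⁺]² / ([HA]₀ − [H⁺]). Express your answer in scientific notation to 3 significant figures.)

[H⁺] = 10^(−pH) = 10^(−3.49) = 3.236e-04 M. For HA ⇌ H⁺ + A⁻, Ka = [H⁺][A⁻]/[HA] = [H⁺]² / ([HA]₀ − [H⁺]) = (3.236e-04)² / (0.196 − 3.236e-04) = 5.35e-07.

K_a = 5.35e-07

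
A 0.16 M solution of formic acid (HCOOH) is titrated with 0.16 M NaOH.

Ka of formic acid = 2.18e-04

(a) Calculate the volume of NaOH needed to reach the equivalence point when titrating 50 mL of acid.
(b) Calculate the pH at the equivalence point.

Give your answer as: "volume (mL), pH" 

moles acid = 0.16 × 50/1000 = 0.008 mol; V_base = moles/0.16 × 1000 = 50.0 mL. At equivalence only the conjugate base is present: [A⁻] = 0.008/0.100 = 8.0000e-02 M. Kb = Kw/Ka = 4.59e-11; [OH⁻] = √(Kb × [A⁻]) = 1.9157e-06; pOH = 5.72; pH = 14 - pOH = 8.28.

V = 50.0 mL, pH = 8.28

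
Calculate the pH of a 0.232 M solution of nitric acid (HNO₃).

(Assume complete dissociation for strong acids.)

[H⁺] = 0.232 M for strong acid. pH = -log[H⁺] = -log(0.232)

pH = 0.63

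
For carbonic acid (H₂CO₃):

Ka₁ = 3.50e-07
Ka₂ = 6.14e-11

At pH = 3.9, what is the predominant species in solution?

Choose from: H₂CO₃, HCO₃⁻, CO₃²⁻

pKa₁ = 6.46, pKa₂ = 10.21. For a polyprotic acid the predominant species crosses at each pKa: below pKa_n the protonated form dominates, above it the deprotonated form does. At pH = 3.9, the predominant species is H₂CO₃.

H₂CO₃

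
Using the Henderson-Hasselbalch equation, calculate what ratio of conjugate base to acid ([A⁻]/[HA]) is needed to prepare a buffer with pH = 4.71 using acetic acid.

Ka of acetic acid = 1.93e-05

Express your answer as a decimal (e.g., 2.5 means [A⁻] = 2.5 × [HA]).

pKa = -log(1.93e-05) = 4.7144. pH = pKa + log([A⁻]/[HA]), so log([A⁻]/[HA]) = pH − pKa = 4.71 − 4.7144 = -0.0044. [A⁻]/[HA] = 10^(-0.0044) = 0.990

[A⁻]/[HA] = 0.990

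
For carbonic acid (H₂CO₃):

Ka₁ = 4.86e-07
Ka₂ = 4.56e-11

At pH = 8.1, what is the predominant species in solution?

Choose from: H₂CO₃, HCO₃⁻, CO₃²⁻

pKa₁ = 6.31, pKa₂ = 10.34. For a polyprotic acid the predominant species crosses at each pKa: below pKa_n the protonated form dominates, above it the deprotonated form does. At pH = 8.1, the predominant species is HCO₃⁻.

HCO₃⁻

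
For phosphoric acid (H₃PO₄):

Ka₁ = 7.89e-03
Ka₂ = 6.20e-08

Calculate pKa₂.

pKa₂ = -log(Ka₂) = -log(6.20e-08) = 7.21.

pK_{a2} = 7.21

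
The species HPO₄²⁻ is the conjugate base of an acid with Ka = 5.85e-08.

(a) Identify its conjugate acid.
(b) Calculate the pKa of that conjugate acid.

(a) The conjugate acid is formed by adding one H⁺ to HPO₄²⁻, giving H₂PO₄⁻. (b) pKa = -log(Ka) = -log(5.85e-08) = 7.23.

Conjugate acid: H₂PO₄⁻; pK_a = 7.23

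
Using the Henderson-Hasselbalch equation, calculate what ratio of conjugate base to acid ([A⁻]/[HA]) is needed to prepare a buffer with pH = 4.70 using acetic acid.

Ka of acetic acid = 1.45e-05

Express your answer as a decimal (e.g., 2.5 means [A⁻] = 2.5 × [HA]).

pKa = -log(1.45e-05) = 4.8386. pH = pKa + log([A⁻]/[HA]), so log([A⁻]/[HA]) = pH − pKa = 4.70 − 4.8386 = -0.1386. [A⁻]/[HA] = 10^(-0.1386) = 0.727

[A⁻]/[HA] = 0.727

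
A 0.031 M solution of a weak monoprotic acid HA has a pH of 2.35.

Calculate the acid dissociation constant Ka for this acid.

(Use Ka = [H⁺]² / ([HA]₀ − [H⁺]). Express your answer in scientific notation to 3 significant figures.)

[H⁺] = 10^(−pH) = 10^(−2.35) = 4.467e-03 M. For HA ⇌ H⁺ + A⁻, Ka = [H⁺][A⁻]/[HA] = [H⁺]² / ([HA]₀ − [H⁺]) = (4.467e-03)² / (0.031 − 4.467e-03) = 7.52e-04.

K_a = 7.52e-04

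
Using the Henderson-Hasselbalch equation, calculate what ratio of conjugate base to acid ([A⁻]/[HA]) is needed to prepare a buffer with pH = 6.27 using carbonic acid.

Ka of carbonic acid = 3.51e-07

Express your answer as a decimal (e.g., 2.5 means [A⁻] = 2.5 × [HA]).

pKa = -log(3.51e-07) = 6.4547. pH = pKa + log([A⁻]/[HA]), so log([A⁻]/[HA]) = pH − pKa = 6.27 − 6.4547 = -0.1847. [A⁻]/[HA] = 10^(-0.1847) = 0.654

[A⁻]/[HA] = 0.654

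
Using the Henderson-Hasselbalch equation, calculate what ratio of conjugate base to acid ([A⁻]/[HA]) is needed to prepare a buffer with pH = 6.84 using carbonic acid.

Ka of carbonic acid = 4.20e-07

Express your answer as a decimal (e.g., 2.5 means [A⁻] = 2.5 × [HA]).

pKa = -log(4.20e-07) = 6.3768. pH = pKa + log([A⁻]/[HA]), so log([A⁻]/[HA]) = pH − pKa = 6.84 − 6.3768 = 0.4632. [A⁻]/[HA] = 10^(0.4632) = 2.91

[A⁻]/[HA] = 2.91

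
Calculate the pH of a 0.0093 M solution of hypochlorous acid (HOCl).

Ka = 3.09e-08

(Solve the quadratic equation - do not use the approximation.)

x² + Ka×x - Ka×C = 0. Using quadratic formula: [H⁺] = 1.6937e-05

pH = 4.77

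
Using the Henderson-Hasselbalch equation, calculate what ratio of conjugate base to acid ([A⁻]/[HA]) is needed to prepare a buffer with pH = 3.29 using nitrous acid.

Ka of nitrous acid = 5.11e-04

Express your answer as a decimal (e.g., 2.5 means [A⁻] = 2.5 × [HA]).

pKa = -log(5.11e-04) = 3.2916. pH = pKa + log([A⁻]/[HA]), so log([A⁻]/[HA]) = pH − pKa = 3.29 − 3.2916 = -0.0016. [A⁻]/[HA] = 10^(-0.0016) = 0.996

[A⁻]/[HA] = 0.996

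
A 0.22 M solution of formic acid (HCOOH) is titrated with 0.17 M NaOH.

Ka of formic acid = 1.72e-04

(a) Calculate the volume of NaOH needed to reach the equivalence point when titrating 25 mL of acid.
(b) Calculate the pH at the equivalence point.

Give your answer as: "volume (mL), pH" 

moles acid = 0.22 × 25/1000 = 0.0055 mol; V_base = moles/0.17 × 1000 = 32.4 mL. At equivalence only the conjugate base is present: [A⁻] = 0.0055/0.057 = 9.5897e-02 M. Kb = Kw/Ka = 5.81e-11; [OH⁻] = √(Kb × [A⁻]) = 2.3612e-06; pOH = 5.63; pH = 14 - pOH = 8.37.

V = 32.4 mL, pH = 8.37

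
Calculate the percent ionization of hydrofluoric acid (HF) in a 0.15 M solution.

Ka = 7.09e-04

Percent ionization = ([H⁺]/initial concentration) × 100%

Using Ka equilibrium: x² + Ka×x - Ka×C = 0. Solving: [H⁺] = 9.9642e-03. Percent = (9.9642e-03/0.15) × 100

Percent ionization = 6.64%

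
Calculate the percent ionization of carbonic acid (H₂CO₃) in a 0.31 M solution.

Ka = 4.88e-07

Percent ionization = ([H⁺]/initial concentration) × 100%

Using Ka equilibrium: x² + Ka×x - Ka×C = 0. Solving: [H⁺] = 3.8870e-04. Percent = (3.8870e-04/0.31) × 100

Percent ionization = 0.125%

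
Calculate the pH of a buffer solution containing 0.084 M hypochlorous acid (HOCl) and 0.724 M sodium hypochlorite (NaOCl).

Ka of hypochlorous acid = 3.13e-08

pKa = -log(3.13e-08) = 7.50. pH = pKa + log([A⁻]/[HA]) = 7.50 + log(0.724/0.084)

pH = 8.44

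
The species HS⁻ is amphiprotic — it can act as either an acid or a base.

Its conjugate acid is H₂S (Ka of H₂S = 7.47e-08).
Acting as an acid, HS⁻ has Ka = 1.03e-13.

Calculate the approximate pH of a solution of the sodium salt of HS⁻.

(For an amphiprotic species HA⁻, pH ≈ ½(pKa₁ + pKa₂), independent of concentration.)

pKa₁ = -log(7.47e-08) = 7.13; pKa₂ = -log(1.03e-13) = 12.99. For an amphiprotic species, pH ≈ ½(pKa₁ + pKa₂) = ½(7.13 + 12.99) = 10.06.

pH = 10.06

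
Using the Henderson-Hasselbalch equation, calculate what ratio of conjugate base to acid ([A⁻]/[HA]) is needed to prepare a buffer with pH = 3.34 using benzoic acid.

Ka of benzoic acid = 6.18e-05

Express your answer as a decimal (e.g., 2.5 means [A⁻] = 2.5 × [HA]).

pKa = -log(6.18e-05) = 4.2090. pH = pKa + log([A⁻]/[HA]), so log([A⁻]/[HA]) = pH − pKa = 3.34 − 4.2090 = -0.8690. [A⁻]/[HA] = 10^(-0.8690) = 0.135

[A⁻]/[HA] = 0.135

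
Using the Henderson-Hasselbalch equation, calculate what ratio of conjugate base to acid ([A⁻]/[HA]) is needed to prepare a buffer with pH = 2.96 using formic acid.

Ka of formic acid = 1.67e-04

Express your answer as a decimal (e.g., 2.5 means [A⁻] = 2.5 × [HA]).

pKa = -log(1.67e-04) = 3.7773. pH = pKa + log([A⁻]/[HA]), so log([A⁻]/[HA]) = pH − pKa = 2.96 − 3.7773 = -0.8173. [A⁻]/[HA] = 10^(-0.8173) = 0.152

[A⁻]/[HA] = 0.152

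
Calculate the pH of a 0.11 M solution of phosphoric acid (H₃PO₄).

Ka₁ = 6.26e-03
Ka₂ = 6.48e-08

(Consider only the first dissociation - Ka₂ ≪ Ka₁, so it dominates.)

First dissociation dominates. From Ka₁ = [H⁺][HA⁻]/[H₂A], x² + Ka₁·x − Ka₁·C = 0 with C = 0.11 M and Ka₁ = 6.26e-03. Solving: [H⁺] = (−Ka₁ + √(Ka₁² + 4·Ka₁·C)) / 2 = 2.3297e-02 M. pH = -log(2.3297e-02) = 1.63.

pH = 1.63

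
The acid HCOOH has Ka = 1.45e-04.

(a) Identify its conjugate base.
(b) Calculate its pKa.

(a) The conjugate base is formed by removing one H⁺ from HCOOH, giving HCOO⁻. (b) pKa = -log(Ka) = -log(1.45e-04) = 3.84.

Conjugate base: HCOO⁻; pK_a = 3.84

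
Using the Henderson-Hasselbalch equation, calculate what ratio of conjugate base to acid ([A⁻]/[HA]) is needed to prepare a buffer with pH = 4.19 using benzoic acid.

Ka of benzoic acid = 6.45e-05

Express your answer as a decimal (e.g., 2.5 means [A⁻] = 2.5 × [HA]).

pKa = -log(6.45e-05) = 4.1904. pH = pKa + log([A⁻]/[HA]), so log([A⁻]/[HA]) = pH − pKa = 4.19 − 4.1904 = -0.0004. [A⁻]/[HA] = 10^(-0.0004) = 0.999

[A⁻]/[HA] = 0.999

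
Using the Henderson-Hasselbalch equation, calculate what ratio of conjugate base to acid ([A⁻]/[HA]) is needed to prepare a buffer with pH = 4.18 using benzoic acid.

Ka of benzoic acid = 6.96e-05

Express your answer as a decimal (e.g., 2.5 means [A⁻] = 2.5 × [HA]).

pKa = -log(6.96e-05) = 4.1574. pH = pKa + log([A⁻]/[HA]), so log([A⁻]/[HA]) = pH − pKa = 4.18 − 4.1574 = 0.0226. [A⁻]/[HA] = 10^(0.0226) = 1.05

[A⁻]/[HA] = 1.05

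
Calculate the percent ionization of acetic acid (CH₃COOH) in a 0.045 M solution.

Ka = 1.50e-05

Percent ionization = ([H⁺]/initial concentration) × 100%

Using Ka equilibrium: x² + Ka×x - Ka×C = 0. Solving: [H⁺] = 8.1412e-04. Percent = (8.1412e-04/0.045) × 100

Percent ionization = 1.81%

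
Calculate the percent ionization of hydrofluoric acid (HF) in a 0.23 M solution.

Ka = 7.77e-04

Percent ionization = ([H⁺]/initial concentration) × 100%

Using Ka equilibrium: x² + Ka×x - Ka×C = 0. Solving: [H⁺] = 1.2985e-02. Percent = (1.2985e-02/0.23) × 100

Percent ionization = 5.65%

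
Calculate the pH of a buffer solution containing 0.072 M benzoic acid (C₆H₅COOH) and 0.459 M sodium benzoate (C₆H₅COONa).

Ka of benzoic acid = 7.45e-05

pKa = -log(7.45e-05) = 4.13. pH = pKa + log([A⁻]/[HA]) = 4.13 + log(0.459/0.072)

pH = 4.93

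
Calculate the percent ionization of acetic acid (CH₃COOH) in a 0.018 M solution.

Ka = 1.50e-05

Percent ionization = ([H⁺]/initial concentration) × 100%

Using Ka equilibrium: x² + Ka×x - Ka×C = 0. Solving: [H⁺] = 5.1217e-04. Percent = (5.1217e-04/0.018) × 100

Percent ionization = 2.85%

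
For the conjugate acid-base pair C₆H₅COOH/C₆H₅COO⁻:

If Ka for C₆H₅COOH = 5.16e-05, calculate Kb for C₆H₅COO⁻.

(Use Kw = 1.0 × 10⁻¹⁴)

For a conjugate pair Ka × Kb = Kw, so Kb = Kw/Ka = 1.0 × 10⁻¹⁴ / 5.16e-05 = 1.94e-10.

K_b = 1.94e-10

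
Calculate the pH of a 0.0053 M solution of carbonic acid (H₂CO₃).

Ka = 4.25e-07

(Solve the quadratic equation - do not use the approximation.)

x² + Ka×x - Ka×C = 0. Using quadratic formula: [H⁺] = 4.7248e-05

pH = 4.33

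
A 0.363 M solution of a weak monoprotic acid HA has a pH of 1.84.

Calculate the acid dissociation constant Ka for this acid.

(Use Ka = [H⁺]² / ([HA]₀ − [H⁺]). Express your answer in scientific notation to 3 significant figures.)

[H⁺] = 10^(−pH) = 10^(−1.84) = 1.445e-02 M. For HA ⇌ H⁺ + A⁻, Ka = [H⁺][A⁻]/[HA] = [H⁺]² / ([HA]₀ − [H⁺]) = (1.445e-02)² / (0.363 − 1.445e-02) = 5.99e-04.

K_a = 5.99e-04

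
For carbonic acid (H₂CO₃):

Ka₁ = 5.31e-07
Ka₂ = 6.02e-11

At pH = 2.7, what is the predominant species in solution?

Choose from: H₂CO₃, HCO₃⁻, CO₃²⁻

pKa₁ = 6.27, pKa₂ = 10.22. For a polyprotic acid the predominant species crosses at each pKa: below pKa_n the protonated form dominates, above it the deprotonated form does. At pH = 2.7, the predominant species is H₂CO₃.

H₂CO₃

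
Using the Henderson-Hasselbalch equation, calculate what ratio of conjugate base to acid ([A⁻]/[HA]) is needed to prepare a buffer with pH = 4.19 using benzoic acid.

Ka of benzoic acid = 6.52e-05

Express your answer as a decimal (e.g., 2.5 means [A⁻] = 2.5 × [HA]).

pKa = -log(6.52e-05) = 4.1858. pH = pKa + log([A⁻]/[HA]), so log([A⁻]/[HA]) = pH − pKa = 4.19 − 4.1858 = 0.0042. [A⁻]/[HA] = 10^(0.0042) = 1.01

[A⁻]/[HA] = 1.01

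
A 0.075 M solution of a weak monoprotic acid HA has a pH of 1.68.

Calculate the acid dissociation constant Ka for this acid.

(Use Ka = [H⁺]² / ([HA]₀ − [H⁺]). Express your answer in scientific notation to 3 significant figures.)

[H⁺] = 10^(−pH) = 10^(−1.68) = 2.089e-02 M. For HA ⇌ H⁺ + A⁻, Ka = [H⁺][A⁻]/[HA] = [H⁺]² / ([HA]₀ − [H⁺]) = (2.089e-02)² / (0.075 − 2.089e-02) = 8.07e-03.

K_a = 8.07e-03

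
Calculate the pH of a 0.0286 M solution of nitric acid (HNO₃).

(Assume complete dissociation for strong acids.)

[H⁺] = 0.0286 M for strong acid. pH = -log[H⁺] = -log(0.0286)

pH = 1.54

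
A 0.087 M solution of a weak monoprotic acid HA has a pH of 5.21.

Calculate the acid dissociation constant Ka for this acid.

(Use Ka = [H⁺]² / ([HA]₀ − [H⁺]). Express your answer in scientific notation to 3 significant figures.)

[H⁺] = 10^(−pH) = 10^(−5.21) = 6.166e-06 M. For HA ⇌ H⁺ + A⁻, Ka = [H⁺][A⁻]/[HA] = [H⁺]² / ([HA]₀ − [H⁺]) = (6.166e-06)² / (0.087 − 6.166e-06) = 4.37e-10.

K_a = 4.37e-10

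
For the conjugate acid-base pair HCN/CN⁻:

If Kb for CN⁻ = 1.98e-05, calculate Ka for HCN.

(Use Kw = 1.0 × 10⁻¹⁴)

For a conjugate pair Ka × Kb = Kw, so Ka = Kw/Kb = 1.0 × 10⁻¹⁴ / 1.98e-05 = 5.05e-10.

K_a = 5.05e-10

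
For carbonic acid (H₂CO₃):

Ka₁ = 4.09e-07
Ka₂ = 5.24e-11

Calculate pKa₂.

pKa₂ = -log(Ka₂) = -log(5.24e-11) = 10.28.

pK_{a2} = 10.28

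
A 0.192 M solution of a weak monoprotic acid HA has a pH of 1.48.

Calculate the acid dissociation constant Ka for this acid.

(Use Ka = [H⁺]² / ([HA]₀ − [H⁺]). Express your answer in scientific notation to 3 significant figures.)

[H⁺] = 10^(−pH) = 10^(−1.48) = 3.311e-02 M. For HA ⇌ H⁺ + A⁻, Ka = [H⁺][A⁻]/[HA] = [H⁺]² / ([HA]₀ − [H⁺]) = (3.311e-02)² / (0.192 − 3.311e-02) = 6.90e-03.

K_a = 6.90e-03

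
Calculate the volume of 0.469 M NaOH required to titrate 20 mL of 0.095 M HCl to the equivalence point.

At equivalence: moles acid = moles base. moles HCl = 0.095 × 20/1000 = 0.0019 mol. V_base = moles / 0.469 × 1000 = 4.1 mL.

V_{base} = 4.1 mL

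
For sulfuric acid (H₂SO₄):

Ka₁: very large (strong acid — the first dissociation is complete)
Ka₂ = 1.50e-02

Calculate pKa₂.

pKa₂ = -log(Ka₂) = -log(1.50e-02) = 1.82.

pK_{a2} = 1.82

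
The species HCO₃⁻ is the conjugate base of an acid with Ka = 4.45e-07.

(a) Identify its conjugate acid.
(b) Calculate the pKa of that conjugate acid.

(a) The conjugate acid is formed by adding one H⁺ to HCO₃⁻, giving H₂CO₃. (b) pKa = -log(Ka) = -log(4.45e-07) = 6.35.

Conjugate acid: H₂CO₃; pK_a = 6.35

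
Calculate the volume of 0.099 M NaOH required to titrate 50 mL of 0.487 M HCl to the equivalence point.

At equivalence: moles acid = moles base. moles HCl = 0.487 × 50/1000 = 0.02435 mol. V_base = moles / 0.099 × 1000 = 246.0 mL.

V_{base} = 246.0 mL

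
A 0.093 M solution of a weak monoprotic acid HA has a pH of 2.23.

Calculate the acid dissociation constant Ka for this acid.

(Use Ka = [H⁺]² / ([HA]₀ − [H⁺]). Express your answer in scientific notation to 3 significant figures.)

[H⁺] = 10^(−pH) = 10^(−2.23) = 5.888e-03 M. For HA ⇌ H⁺ + A⁻, Ka = [H⁺][A⁻]/[HA] = [H⁺]² / ([HA]₀ − [H⁺]) = (5.888e-03)² / (0.093 − 5.888e-03) = 3.98e-04.

K_a = 3.98e-04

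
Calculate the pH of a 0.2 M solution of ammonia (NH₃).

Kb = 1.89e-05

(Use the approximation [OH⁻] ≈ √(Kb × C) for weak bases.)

[OH⁻] = √(Kb × C) = √(1.89e-05 × 0.2) = 1.9442e-03. pOH = 2.71, pH = 14 - pOH

pH = 11.29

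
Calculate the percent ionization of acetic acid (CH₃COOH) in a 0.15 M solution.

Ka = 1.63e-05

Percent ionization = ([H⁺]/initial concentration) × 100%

Using Ka equilibrium: x² + Ka×x - Ka×C = 0. Solving: [H⁺] = 1.5555e-03. Percent = (1.5555e-03/0.15) × 100

Percent ionization = 1.04%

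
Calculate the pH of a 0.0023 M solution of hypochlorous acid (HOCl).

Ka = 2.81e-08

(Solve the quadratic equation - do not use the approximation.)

x² + Ka×x - Ka×C = 0. Using quadratic formula: [H⁺] = 8.0252e-06

pH = 5.10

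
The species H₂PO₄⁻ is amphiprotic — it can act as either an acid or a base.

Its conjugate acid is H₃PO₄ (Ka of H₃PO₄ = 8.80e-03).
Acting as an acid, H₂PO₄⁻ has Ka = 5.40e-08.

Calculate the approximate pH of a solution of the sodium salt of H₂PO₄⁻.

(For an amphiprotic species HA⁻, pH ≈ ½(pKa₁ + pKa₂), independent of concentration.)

pKa₁ = -log(8.80e-03) = 2.06; pKa₂ = -log(5.40e-08) = 7.27. For an amphiprotic species, pH ≈ ½(pKa₁ + pKa₂) = ½(2.06 + 7.27) = 4.66.

pH = 4.66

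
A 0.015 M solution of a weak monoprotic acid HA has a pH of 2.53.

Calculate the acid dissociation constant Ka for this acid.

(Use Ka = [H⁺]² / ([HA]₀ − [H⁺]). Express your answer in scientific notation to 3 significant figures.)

[H⁺] = 10^(−pH) = 10^(−2.53) = 2.951e-03 M. For HA ⇌ H⁺ + A⁻, Ka = [H⁺][A⁻]/[HA] = [H⁺]² / ([HA]₀ − [H⁺]) = (2.951e-03)² / (0.015 − 2.951e-03) = 7.23e-04.

K_a = 7.23e-04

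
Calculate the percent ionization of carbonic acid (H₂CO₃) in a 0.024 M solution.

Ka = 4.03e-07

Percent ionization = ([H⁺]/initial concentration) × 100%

Using Ka equilibrium: x² + Ka×x - Ka×C = 0. Solving: [H⁺] = 9.8145e-05. Percent = (9.8145e-05/0.024) × 100

Percent ionization = 0.409%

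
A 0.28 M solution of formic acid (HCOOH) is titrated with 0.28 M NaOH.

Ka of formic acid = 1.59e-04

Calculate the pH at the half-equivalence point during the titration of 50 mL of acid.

At half-equivalence [HA] = [A⁻], so Henderson-Hasselbalch gives pH = pKa = -log(1.59e-04) = 3.80.

pH = pKa = 3.80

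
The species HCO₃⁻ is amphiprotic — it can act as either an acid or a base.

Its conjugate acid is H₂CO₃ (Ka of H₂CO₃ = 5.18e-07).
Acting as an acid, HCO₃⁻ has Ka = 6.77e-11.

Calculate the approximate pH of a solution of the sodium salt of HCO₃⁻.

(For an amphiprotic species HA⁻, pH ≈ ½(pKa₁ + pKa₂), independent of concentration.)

pKa₁ = -log(5.18e-07) = 6.29; pKa₂ = -log(6.77e-11) = 10.17. For an amphiprotic species, pH ≈ ½(pKa₁ + pKa₂) = ½(6.29 + 10.17) = 8.23.

pH = 8.23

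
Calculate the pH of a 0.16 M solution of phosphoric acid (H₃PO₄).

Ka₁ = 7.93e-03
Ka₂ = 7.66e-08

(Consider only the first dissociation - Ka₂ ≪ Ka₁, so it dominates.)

First dissociation dominates. From Ka₁ = [H⁺][HA⁻]/[H₂A], x² + Ka₁·x − Ka₁·C = 0 with C = 0.16 M and Ka₁ = 7.93e-03. Solving: [H⁺] = (−Ka₁ + √(Ka₁² + 4·Ka₁·C)) / 2 = 3.1875e-02 M. pH = -log(3.1875e-02) = 1.50.

pH = 1.50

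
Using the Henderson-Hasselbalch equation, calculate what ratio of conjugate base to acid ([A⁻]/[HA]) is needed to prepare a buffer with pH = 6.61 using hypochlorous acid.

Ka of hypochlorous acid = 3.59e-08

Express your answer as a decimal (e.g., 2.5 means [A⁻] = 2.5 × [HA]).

pKa = -log(3.59e-08) = 7.4449. pH = pKa + log([A⁻]/[HA]), so log([A⁻]/[HA]) = pH − pKa = 6.61 − 7.4449 = -0.8349. [A⁻]/[HA] = 10^(-0.8349) = 0.146

[A⁻]/[HA] = 0.146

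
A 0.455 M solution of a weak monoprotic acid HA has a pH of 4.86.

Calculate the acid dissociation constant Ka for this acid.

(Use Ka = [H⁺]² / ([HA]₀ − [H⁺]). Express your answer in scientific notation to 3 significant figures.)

[H⁺] = 10^(−pH) = 10^(−4.86) = 1.380e-05 M. For HA ⇌ H⁺ + A⁻, Ka = [H⁺][A⁻]/[HA] = [H⁺]² / ([HA]₀ − [H⁺]) = (1.380e-05)² / (0.455 − 1.380e-05) = 4.19e-10.

K_a = 4.19e-10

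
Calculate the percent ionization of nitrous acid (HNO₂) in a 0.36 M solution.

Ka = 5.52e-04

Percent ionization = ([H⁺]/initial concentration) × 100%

Using Ka equilibrium: x² + Ka×x - Ka×C = 0. Solving: [H⁺] = 1.3824e-02. Percent = (1.3824e-02/0.36) × 100

Percent ionization = 3.84%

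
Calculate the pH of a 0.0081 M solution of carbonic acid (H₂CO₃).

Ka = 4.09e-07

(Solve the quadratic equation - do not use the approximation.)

x² + Ka×x - Ka×C = 0. Using quadratic formula: [H⁺] = 5.7354e-05

pH = 4.24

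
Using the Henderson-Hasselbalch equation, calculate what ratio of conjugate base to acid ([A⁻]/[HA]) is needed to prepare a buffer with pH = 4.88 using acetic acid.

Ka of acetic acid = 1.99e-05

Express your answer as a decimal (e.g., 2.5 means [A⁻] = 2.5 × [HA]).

pKa = -log(1.99e-05) = 4.7011. pH = pKa + log([A⁻]/[HA]), so log([A⁻]/[HA]) = pH − pKa = 4.88 − 4.7011 = 0.1789. [A⁻]/[HA] = 10^(0.1789) = 1.51

[A⁻]/[HA] = 1.51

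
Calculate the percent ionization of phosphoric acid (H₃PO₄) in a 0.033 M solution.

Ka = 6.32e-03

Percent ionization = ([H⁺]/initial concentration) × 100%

Using Ka equilibrium: x² + Ka×x - Ka×C = 0. Solving: [H⁺] = 1.1623e-02. Percent = (1.1623e-02/0.033) × 100

Percent ionization = 35.2%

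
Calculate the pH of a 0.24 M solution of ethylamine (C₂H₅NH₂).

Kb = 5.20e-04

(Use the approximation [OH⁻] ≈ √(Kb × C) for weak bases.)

[OH⁻] = √(Kb × C) = √(5.20e-04 × 0.24) = 1.1171e-02. pOH = 1.95, pH = 14 - pOH

pH = 12.05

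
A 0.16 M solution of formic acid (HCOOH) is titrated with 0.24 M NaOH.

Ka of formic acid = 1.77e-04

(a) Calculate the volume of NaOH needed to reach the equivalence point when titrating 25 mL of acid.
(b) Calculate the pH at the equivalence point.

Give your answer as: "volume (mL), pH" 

moles acid = 0.16 × 25/1000 = 0.004 mol; V_base = moles/0.24 × 1000 = 16.7 mL. At equivalence only the conjugate base is present: [A⁻] = 0.004/0.042 = 9.6000e-02 M. Kb = Kw/Ka = 5.65e-11; [OH⁻] = √(Kb × [A⁻]) = 2.3289e-06; pOH = 5.63; pH = 14 - pOH = 8.37.

V = 16.7 mL, pH = 8.37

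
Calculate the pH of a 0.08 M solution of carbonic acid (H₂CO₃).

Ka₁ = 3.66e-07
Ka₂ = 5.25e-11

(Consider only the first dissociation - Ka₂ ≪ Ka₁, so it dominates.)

First dissociation dominates. From Ka₁ = [H⁺][HA⁻]/[H₂A], x² + Ka₁·x − Ka₁·C = 0 with C = 0.08 M and Ka₁ = 3.66e-07. Solving: [H⁺] = (−Ka₁ + √(Ka₁² + 4·Ka₁·C)) / 2 = 1.7093e-04 M. pH = -log(1.7093e-04) = 3.77.

pH = 3.77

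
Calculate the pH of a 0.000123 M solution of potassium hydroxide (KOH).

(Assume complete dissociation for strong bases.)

[OH⁻] = 0.000123 M for strong base. pOH = -log[OH⁻] = 3.91, pH = 14 - pOH

pH = 10.09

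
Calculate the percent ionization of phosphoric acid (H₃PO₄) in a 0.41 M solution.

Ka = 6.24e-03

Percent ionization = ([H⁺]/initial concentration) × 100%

Using Ka equilibrium: x² + Ka×x - Ka×C = 0. Solving: [H⁺] = 4.7557e-02. Percent = (4.7557e-02/0.41) × 100

Percent ionization = 11.6%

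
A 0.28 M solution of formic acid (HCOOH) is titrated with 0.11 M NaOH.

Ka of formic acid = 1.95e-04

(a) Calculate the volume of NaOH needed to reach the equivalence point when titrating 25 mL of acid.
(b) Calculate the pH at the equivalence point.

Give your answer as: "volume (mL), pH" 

moles acid = 0.28 × 25/1000 = 0.007 mol; V_base = moles/0.11 × 1000 = 63.6 mL. At equivalence only the conjugate base is present: [A⁻] = 0.007/0.089 = 7.8974e-02 M. Kb = Kw/Ka = 5.13e-11; [OH⁻] = √(Kb × [A⁻]) = 2.0125e-06; pOH = 5.70; pH = 14 - pOH = 8.30.

V = 63.6 mL, pH = 8.30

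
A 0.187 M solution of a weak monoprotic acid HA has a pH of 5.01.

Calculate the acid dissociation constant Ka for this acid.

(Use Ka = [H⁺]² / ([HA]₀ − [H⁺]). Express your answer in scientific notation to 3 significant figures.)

[H⁺] = 10^(−pH) = 10^(−5.01) = 9.772e-06 M. For HA ⇌ H⁺ + A⁻, Ka = [H⁺][A⁻]/[HA] = [H⁺]² / ([HA]₀ − [H⁺]) = (9.772e-06)² / (0.187 − 9.772e-06) = 5.11e-10.

K_a = 5.11e-10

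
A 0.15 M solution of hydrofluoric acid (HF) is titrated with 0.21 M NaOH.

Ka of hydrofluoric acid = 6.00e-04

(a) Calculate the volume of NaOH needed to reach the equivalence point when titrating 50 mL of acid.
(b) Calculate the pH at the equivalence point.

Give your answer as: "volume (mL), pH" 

moles acid = 0.15 × 50/1000 = 0.0075 mol; V_base = moles/0.21 × 1000 = 35.7 mL. At equivalence only the conjugate base is present: [A⁻] = 0.0075/0.086 = 8.7500e-02 M. Kb = Kw/Ka = 1.67e-11; [OH⁻] = √(Kb × [A⁻]) = 1.2076e-06; pOH = 5.92; pH = 14 - pOH = 8.08.

V = 35.7 mL, pH = 8.08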